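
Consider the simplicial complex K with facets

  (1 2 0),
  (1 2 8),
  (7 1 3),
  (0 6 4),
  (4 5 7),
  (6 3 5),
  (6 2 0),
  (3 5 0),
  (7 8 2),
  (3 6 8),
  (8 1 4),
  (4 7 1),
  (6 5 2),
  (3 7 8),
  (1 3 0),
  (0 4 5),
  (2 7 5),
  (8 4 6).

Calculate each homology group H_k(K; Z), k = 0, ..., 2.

K has 9 vertices, 27 edges, 18 triangles.
rank ∂_0 = 0, rank ∂_1 = 8 ⇒ b_0 = 9 − 0 − 8 = 1; all invariant factors of ∂_1 are 1 so no torsion. So H_0 ≅ Z.
rank ∂_1 = 8, rank ∂_2 = 18 ⇒ b_1 = 27 − 8 − 18 = 1; ∂_2 has invariant factor(s) [2] giving torsion. So H_1 ≅ Z × Z/2.
rank ∂_2 = 18, rank ∂_3 = 0 ⇒ b_2 = 18 − 18 − 0 = 0. So H_2 ≅ 0.

H_0 ≅ Z,  H_1 ≅ Z × Z/2,  H_2 = 0.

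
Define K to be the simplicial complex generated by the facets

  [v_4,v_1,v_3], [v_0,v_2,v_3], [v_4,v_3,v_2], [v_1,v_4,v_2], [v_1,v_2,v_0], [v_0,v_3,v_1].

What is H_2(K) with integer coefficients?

Order the vertices as v_0 < v_1 < v_2 < v_3 < v_4. Listing each simplex with vertices in this order, K has dimension 2 with simplices:

  0-simplices (5): [v_0], [v_1], [v_2], [v_3], [v_4]
  1-simplices (9): [v_0,v_1], [v_0,v_2], [v_0,v_3], [v_1,v_2], [v_1,v_3], [v_1,v_4], [v_2,v_3], [v_2,v_4], [v_3,v_4]
  2-simplices (6): [v_0,v_1,v_2], [v_0,v_1,v_3], [v_0,v_2,v_3], [v_1,v_2,v_4], [v_1,v_3,v_4], [v_2,v_3,v_4]

Hence C_0 ≅ Z^5, C_1 ≅ Z^9, C_2 ≅ Z^6.

∂_1: C_1 → C_0 sends each edge [p,q] (with p < q) to q − p.
As a 5×9 matrix over Z this has rank 4, with invariant factors (1,1,1,1).

Boundary ∂_2: C_2 → C_1 sends each 2-simplex [p,q,r] to [q,r] − [p,r] + [p,q]. For instance
  ∂[v_1,v_3,v_4] = [v_3,v_4] − [v_1,v_4] + [v_1,v_3],
  ∂[v_0,v_2,v_3] = [v_2,v_3] − [v_0,v_3] + [v_0,v_2].
This gives a 9×6 integer matrix of rank 5; reducing to Smith normal form yields diagonal entries (1,1,1,1,1).

Reading off H_k = ker ∂_k / im ∂_{k+1}:

  H_2: rank ker ∂_2 − rank ∂_3 = (6 − 5) − 0 = 1, and there is no ∂_3, so H_2 = Z.

H_2 = Z.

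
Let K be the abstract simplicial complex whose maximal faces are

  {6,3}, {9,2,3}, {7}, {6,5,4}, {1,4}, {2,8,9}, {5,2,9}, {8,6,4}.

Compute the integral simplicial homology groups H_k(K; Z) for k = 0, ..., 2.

H_0 = Z^2,  H_1 = Z^2,  H_2 = 0.

Take the total order 1 < 2 < 3 < 4 < 5 < 6 < 7 < 8 < 9 on the vertex set. Then K (dimension 2) consists of the simplices:

  0-simplices (9): [1], [2], [3], [4], [5], [6], [7], [8], [9]
  1-simplices (14): [1,4], [2,3], [2,5], [2,8], [2,9], [3,6], [3,9], [4,5], [4,6], [4,8], [5,6], [5,9], [6,8], [8,9]
  2-simplices (5): [2,3,9], [2,5,9], [2,8,9], [4,5,6], [4,6,8]

Hence C_0 ≅ Z^9, C_1 ≅ Z^14, C_2 ≅ Z^5.

The boundary map ∂_1: C_1 → C_0 is given by ∂[p,q] = [q] − [p]. For instance
  ∂[5,6] = [6] − [5].
The resulting 9×14 matrix has rank 7, and its Smith normal form has invariant factors (1,1,1,1,1,1,1).

Boundary ∂_2: C_2 → C_1 acts by ∂[p,q,r] = [q,r] − [p,r] + [p,q]. For instance
  ∂[4,6,8] = [6,8] − [4,8] + [4,6],
  ∂[2,8,9] = [8,9] − [2,9] + [2,8].
The resulting 14×5 matrix has rank 5, and its Smith normal form has invariant factors (1,1,1,1,1).

Reading off H_k = ker ∂_k / im ∂_{k+1}:

  H_0: rank C_0 − rank ∂_1 = 9 − 7 = 2, and the invariant factors of ∂_1 are all 1, so H_0 = Z^2.
  H_1: rank ker ∂_1 − rank ∂_2 = (14 − 7) − 5 = 2, and the invariant factors of ∂_2 are all 1, so H_1 = Z^2.
  H_2: rank ker ∂_2 − rank ∂_3 = (5 − 5) − 0 = 0, and there is no ∂_3, so H_2 = 0.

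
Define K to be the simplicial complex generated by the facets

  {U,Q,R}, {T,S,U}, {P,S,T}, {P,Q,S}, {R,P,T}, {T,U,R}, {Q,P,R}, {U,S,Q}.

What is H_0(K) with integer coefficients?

H_0 = Z.

Take the total order P < Q < R < S < T < U on the vertex set. Then K (dimension 2) consists of the simplices:

  0-simplices (6): P, Q, R, S, T, U
  1-simplices (12): PQ, PR, PS, PT, QR, QS, QU, RT, RU, ST, SU, TU
  2-simplices (8): PQR, PQS, PRT, PST, QRU, QSU, RTU, STU

giving chain groups C_0 ≅ Z^6, C_1 ≅ Z^12, C_2 ≅ Z^8.

Boundary ∂_1: C_1 → C_0 is given by ∂[p,q] = [q] − [p].
As a 6×12 matrix over Z this has rank 5, with invariant factors (1,1,1,1,1).

Boundary ∂_2: C_2 → C_1 maps a triangle to the signed sum of its edges. For instance
  ∂QRU = RU − QU + QR,
  ∂STU = TU − SU + ST.
This gives a 12×8 integer matrix of rank 7; reducing to Smith normal form yields diagonal entries (1,1,1,1,1,1,1).

From H_k ≅ ker(∂_k) / im(∂_{k+1}) we obtain:

  H_0: rank C_0 − rank ∂_1 = 6 − 5 = 1, and the invariant factors of ∂_1 are all 1, so H_0 ≅ Z.

(K is a triangulation of the 2-sphere S^2.)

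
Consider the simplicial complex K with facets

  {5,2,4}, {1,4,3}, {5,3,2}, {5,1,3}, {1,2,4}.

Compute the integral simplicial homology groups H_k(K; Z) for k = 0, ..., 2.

H_0 = Z,  H_1 = Z,  H_2 = 0.

Fix the vertex order 1 < 2 < 3 < 4 < 5 and write every simplex with vertices in increasing order. Then dim K = 2 and the simplices of K are:

  0-simplices (5): [1], [2], [3], [4], [5]
  1-simplices (10): [1,2], [1,3], [1,4], [1,5], [2,3], [2,4], [2,5], [3,4], [3,5], [4,5]
  2-simplices (5): [1,2,4], [1,3,4], [1,3,5], [2,3,5], [2,4,5]

Hence C_0 ≅ Z^5, C_1 ≅ Z^10, C_2 ≅ Z^5.

The boundary map ∂_1: C_1 → C_0 sends each edge [p,q] (with p < q) to q − p. For instance
  ∂[2,5] = [5] − [2].
The resulting 5×10 matrix has rank 4, and its Smith normal form has invariant factors (1,1,1,1).

∂_2: C_2 → C_1 acts by ∂[p,q,r] = [q,r] − [p,r] + [p,q]. For instance
  ∂[2,3,5] = [3,5] − [2,5] + [2,3],
  ∂[2,4,5] = [4,5] − [2,5] + [2,4].
This gives a 10×5 integer matrix of rank 5; reducing to Smith normal form yields diagonal entries (1,1,1,1,1).

Reading off H_k = ker ∂_k / im ∂_{k+1}:

  H_0: rank C_0 − rank ∂_1 = 5 − 4 = 1, and the invariant factors of ∂_1 are all 1, so H_0 ≅ Z.
  H_1: rank ker ∂_1 − rank ∂_2 = (10 − 4) − 5 = 1, and the invariant factors of ∂_2 are all 1, so H_1 ≅ Z.
  H_2: rank ker ∂_2 − rank ∂_3 = (5 − 5) − 0 = 0, and there is no ∂_3, so H_2 ≅ 0.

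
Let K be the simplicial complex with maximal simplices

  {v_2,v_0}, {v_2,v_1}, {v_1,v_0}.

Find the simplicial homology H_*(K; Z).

Order the vertices as v_0 < v_1 < v_2. Listing each simplex with vertices in this order, K has dimension 1 with simplices:

  0-simplices (3): [v_0], [v_1], [v_2]
  1-simplices (3): [v_0,v_1], [v_0,v_2], [v_1,v_2]

giving chain groups C_0 ≅ Z^3, C_1 ≅ Z^3.

Boundary ∂_1: C_1 → C_0 sends each edge [p,q] (with p < q) to q − p. For instance
  ∂[v_0,v_1] = [v_1] − [v_0].
The 3×3 boundary matrix has rank 2 and Smith normal form diag(1,1).

Now H_k = ker ∂_k / im ∂_{k+1}, so:

  H_0: rank C_0 − rank ∂_1 = 3 − 2 = 1, and the invariant factors of ∂_1 are all 1, so H_0 = Z.
  H_1: rank ker ∂_1 − rank ∂_2 = (3 − 2) − 0 = 1, and there is no ∂_2, so H_1 = Z.

H_0 ≅ Z,  H_1 ≅ Z.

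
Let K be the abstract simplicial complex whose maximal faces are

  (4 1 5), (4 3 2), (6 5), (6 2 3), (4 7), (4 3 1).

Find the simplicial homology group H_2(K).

H_2 = 0.

Fix the vertex order 1 < 2 < 3 < 4 < 5 < 6 < 7 and write every simplex with vertices in increasing order. Then dim K = 2 and the simplices of K are:

  0-simplices (7): [1], [2], [3], [4], [5], [6], [7]
  1-simplices (11): [1,3], [1,4], [1,5], [2,3], [2,4], [2,6], [3,4], [3,6], [4,5], [4,7], [5,6]
  2-simplices (4): [1,3,4], [1,4,5], [2,3,4], [2,3,6]

Hence C_0 ≅ Z^7, C_1 ≅ Z^11, C_2 ≅ Z^4.

∂_1: C_1 → C_0 sends each edge [p,q] (with p < q) to q − p.
This gives a 7×11 integer matrix of rank 6; reducing to Smith normal form yields diagonal entries (1,1,1,1,1,1).

Boundary ∂_2: C_2 → C_1 maps a triangle to the signed sum of its edges. For instance
  ∂[2,3,4] = [3,4] − [2,4] + [2,3],
  ∂[2,3,6] = [3,6] − [2,6] + [2,3].
As a 11×4 matrix over Z this has rank 4, with invariant factors (1,1,1,1).

Reading off H_k = ker ∂_k / im ∂_{k+1}:

  H_2: rank ker ∂_2 − rank ∂_3 = (4 − 4) − 0 = 0, and there is no ∂_3, so H_2 = 0.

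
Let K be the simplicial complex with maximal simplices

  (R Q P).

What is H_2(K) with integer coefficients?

H_2 = 0.

We work with the vertex ordering P < Q < R. The simplices of K, each written with vertices in increasing order, are:

  0-simplices (3): P, Q, R
  1-simplices (3): PQ, PR, QR
  2-simplices (1): PQR

so the chain groups are C_0 ≅ Z^3, C_1 ≅ Z^3, C_2 ≅ Z^1.

Boundary ∂_1: C_1 → C_0 sends each edge [p,q] (with p < q) to q − p. For instance
  ∂PR = R − P.
This gives a 3×3 integer matrix of rank 2; reducing to Smith normal form yields diagonal entries (1,1).

The boundary map ∂_2: C_2 → C_1 acts by ∂[p,q,r] = [q,r] − [p,r] + [p,q]. For instance
  ∂PQR = QR − PR + PQ.
This gives a 3×1 integer matrix of rank 1; reducing to Smith normal form yields diagonal entries (1).

Now H_k = ker ∂_k / im ∂_{k+1}, so:

  H_2: rank ker ∂_2 − rank ∂_3 = (1 − 1) − 0 = 0, and there is no ∂_3, so H_2 = 0.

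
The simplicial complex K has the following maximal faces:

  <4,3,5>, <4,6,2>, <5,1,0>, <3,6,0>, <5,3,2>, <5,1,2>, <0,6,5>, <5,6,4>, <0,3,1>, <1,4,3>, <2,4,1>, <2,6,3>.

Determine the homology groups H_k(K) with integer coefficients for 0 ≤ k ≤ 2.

Order the vertices as 0 < 1 < 2 < 3 < 4 < 5 < 6. Listing each simplex with vertices in this order, K has dimension 2 with simplices:

  0-simplices (7): [0], [1], [2], [3], [4], [5], [6]
  1-simplices (18): [0,1], [0,3], [0,5], [0,6], [1,2], [1,3], [1,4], [1,5], [2,3], [2,4], [2,5], [2,6], [3,4], [3,5], [3,6], [4,5], [4,6], [5,6]
  2-simplices (12): [0,1,3], [0,1,5], [0,3,6], [0,5,6], [1,2,4], [1,2,5], [1,3,4], [2,3,5], [2,3,6], [2,4,6], [3,4,5], [4,5,6]

Hence C_0 ≅ Z^7, C_1 ≅ Z^18, C_2 ≅ Z^12.

Boundary ∂_1: C_1 → C_0 sends each edge [p,q] (with p < q) to q − p.
The resulting 7×18 matrix has rank 6, and its Smith normal form has invariant factors (1,1,1,1,1,1).

The boundary map ∂_2: C_2 → C_1 maps a triangle to the signed sum of its edges. For instance
  ∂[0,1,3] = [1,3] − [0,3] + [0,1],
  ∂[0,5,6] = [5,6] − [0,6] + [0,5].
The resulting 18×12 matrix has rank 12, and its Smith normal form has invariant factors (1,1,1,1,1,1,1,1,1,1,1,2).

Computing H_k = (kernel of ∂_k) / (image of ∂_{k+1}):

  H_0: rank C_0 − rank ∂_1 = 7 − 6 = 1, and the invariant factors of ∂_1 are all 1, so H_0 ≅ Z.
  H_1: rank ker ∂_1 − rank ∂_2 = (18 − 6) − 12 = 0, and ∂_2 has invariant factor 2 > 1, so H_1 ≅ Z/2Z.
  H_2: rank ker ∂_2 − rank ∂_3 = (12 − 12) − 0 = 0, and there is no ∂_3, so H_2 ≅ 0.

H_0 ≅ Z,  H_1 ≅ Z/2Z,  H_2 = 0.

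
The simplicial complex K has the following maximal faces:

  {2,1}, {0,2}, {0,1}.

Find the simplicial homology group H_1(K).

H_1 = Z.

Fix the vertex order 0 < 1 < 2 and write every simplex with vertices in increasing order. Then dim K = 1 and the simplices of K are:

  0-simplices (3): [0], [1], [2]
  1-simplices (3): [0,1], [0,2], [1,2]

giving chain groups C_0 ≅ Z^3, C_1 ≅ Z^3.

The boundary map ∂_1: C_1 → C_0 is given by ∂[p,q] = [q] − [p]. For instance
  ∂[1,2] = [2] − [1].
The 3×3 boundary matrix has rank 2 and Smith normal form diag(1,1).

From H_k ≅ ker(∂_k) / im(∂_{k+1}) we obtain:

  H_1: rank ker ∂_1 − rank ∂_2 = (3 − 2) − 0 = 1, and there is no ∂_2, so H_1 ≅ Z.

(K is a triangulation of the circle S^1.)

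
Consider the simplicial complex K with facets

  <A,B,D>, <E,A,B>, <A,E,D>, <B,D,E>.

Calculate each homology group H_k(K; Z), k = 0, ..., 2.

H_0 ≅ Z,  H_1 = 0,  H_2 ≅ Z.

Take the total order A < B < D < E on the vertex set. Then K (dimension 2) consists of the simplices:

  0-simplices (4): A, B, D, E
  1-simplices (6): AB, AD, AE, BD, BE, DE
  2-simplices (4): ABD, ABE, ADE, BDE

so the chain groups are C_0 ≅ Z^4, C_1 ≅ Z^6, C_2 ≅ Z^4.

The boundary map ∂_1: C_1 → C_0 maps an edge to its endpoints' difference, ∂[p,q] = q − p. For instance
  ∂AB = B − A.
The resulting 4×6 matrix has rank 3, and its Smith normal form has invariant factors (1,1,1).

The boundary map ∂_2: C_2 → C_1 maps a triangle to the signed sum of its edges. For instance
  ∂ABD = BD − AD + AB,
  ∂BDE = DE − BE + BD.
As a 6×4 matrix over Z this has rank 3, with invariant factors (1,1,1).

Reading off H_k = ker ∂_k / im ∂_{k+1}:

  H_0: rank C_0 − rank ∂_1 = 4 − 3 = 1, and the invariant factors of ∂_1 are all 1, so H_0 ≅ Z.
  H_1: rank ker ∂_1 − rank ∂_2 = (6 − 3) − 3 = 0, and the invariant factors of ∂_2 are all 1, so H_1 ≅ 0.
  H_2: rank ker ∂_2 − rank ∂_3 = (4 − 3) − 0 = 1, and there is no ∂_3, so H_2 ≅ Z.

As a check, the Euler characteristic is 4 − 6 + 4 = 2, which agrees with 1 − 0 + 1 = 2.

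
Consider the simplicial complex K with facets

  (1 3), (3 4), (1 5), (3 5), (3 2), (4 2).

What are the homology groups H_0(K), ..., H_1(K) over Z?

H_0 ≅ Z,  H_1 ≅ Z^2.

We work with the vertex ordering 1 < 2 < 3 < 4 < 5. The simplices of K, each written with vertices in increasing order, are:

  0-simplices (5): [1], [2], [3], [4], [5]
  1-simplices (6): [1,3], [1,5], [2,3], [2,4], [3,4], [3,5]

giving chain groups C_0 ≅ Z^5, C_1 ≅ Z^6.

Boundary ∂_1: C_1 → C_0 maps an edge to its endpoints' difference, ∂[p,q] = q − p.
The resulting 5×6 matrix has rank 4, and its Smith normal form has invariant factors (1,1,1,1).

Reading off H_k = ker ∂_k / im ∂_{k+1}:

  H_0: rank C_0 − rank ∂_1 = 5 − 4 = 1, and the invariant factors of ∂_1 are all 1, so H_0 = Z.
  H_1: rank ker ∂_1 − rank ∂_2 = (6 − 4) − 0 = 2, and there is no ∂_2, so H_1 = Z^2.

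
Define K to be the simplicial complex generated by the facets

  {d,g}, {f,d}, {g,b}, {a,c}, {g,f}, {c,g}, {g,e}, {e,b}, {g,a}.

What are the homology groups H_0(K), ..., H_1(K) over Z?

H_0 ≅ Z,  H_1 ≅ Z^3.

K has 7 vertices, 9 edges.
rank ∂_0 = 0, rank ∂_1 = 6 ⇒ b_0 = 7 − 0 − 6 = 1; all invariant factors of ∂_1 are 1 so no torsion. So H_0 ≅ Z.
rank ∂_1 = 6, rank ∂_2 = 0 ⇒ b_1 = 9 − 6 − 0 = 3. So H_1 ≅ Z^3.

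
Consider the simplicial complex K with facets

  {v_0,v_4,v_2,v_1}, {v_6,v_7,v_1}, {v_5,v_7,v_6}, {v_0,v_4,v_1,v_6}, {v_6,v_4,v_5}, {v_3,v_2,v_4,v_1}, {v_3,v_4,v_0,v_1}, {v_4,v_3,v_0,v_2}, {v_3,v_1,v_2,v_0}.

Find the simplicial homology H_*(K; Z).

Fix the vertex order v_0 < v_1 < v_2 < v_3 < v_4 < v_5 < v_6 < v_7 and write every simplex with vertices in increasing order. Then dim K = 3 and the simplices of K are:

  0-simplices (8): [v_0], [v_1], [v_2], [v_3], [v_4], [v_5], [v_6], [v_7]
  1-simplices (18): (18 of them)
  2-simplices (16): (16 of them)
  3-simplices (6): [v_0,v_1,v_2,v_3], [v_0,v_1,v_2,v_4], [v_0,v_1,v_3,v_4], [v_0,v_1,v_4,v_6], [v_0,v_2,v_3,v_4], [v_1,v_2,v_3,v_4]

giving chain groups C_0 ≅ Z^8, C_1 ≅ Z^18, C_2 ≅ Z^16, C_3 ≅ Z^6.

∂_1: C_1 → C_0 sends each edge [p,q] (with p < q) to q − p.
The resulting 8×18 matrix has rank 7, and its Smith normal form has invariant factors (1,1,1,1,1,1,1).

The boundary map ∂_2: C_2 → C_1 maps a triangle to the signed sum of its edges. For instance
  ∂[v_1,v_2,v_3] = [v_2,v_3] − [v_1,v_3] + [v_1,v_2],
  ∂[v_0,v_1,v_3] = [v_1,v_3] − [v_0,v_3] + [v_0,v_1].
The resulting 18×16 matrix has rank 11, and its Smith normal form has invariant factors (1,1,1,1,1,1,1,1,1,1,1).

The boundary map ∂_3: C_3 → C_2 sends each 3-simplex σ to the alternating sum Σ_i (−1)^i (σ with its i-th vertex removed). For instance
  ∂[v_0,v_1,v_2,v_3] = [v_1,v_2,v_3] − [v_0,v_2,v_3] + [v_0,v_1,v_3] − [v_0,v_1,v_2],
  ∂[v_0,v_1,v_2,v_4] = [v_1,v_2,v_4] − [v_0,v_2,v_4] + [v_0,v_1,v_4] − [v_0,v_1,v_2].
The resulting 16×6 matrix has rank 5, and its Smith normal form has invariant factors (1,1,1,1,1).

Now H_k = ker ∂_k / im ∂_{k+1}, so:

  H_0: rank C_0 − rank ∂_1 = 8 − 7 = 1, and the invariant factors of ∂_1 are all 1, so H_0 = Z.
  H_1: rank ker ∂_1 − rank ∂_2 = (18 − 7) − 11 = 0, and the invariant factors of ∂_2 are all 1, so H_1 = 0.
  H_2: rank ker ∂_2 − rank ∂_3 = (16 − 11) − 5 = 0, and the invariant factors of ∂_3 are all 1, so H_2 = 0.
  H_3: rank ker ∂_3 − rank ∂_4 = (6 − 5) − 0 = 1, and there is no ∂_4, so H_3 = Z.

H_0 ≅ Z,  H_1 = 0,  H_2 = 0,  H_3 ≅ Z.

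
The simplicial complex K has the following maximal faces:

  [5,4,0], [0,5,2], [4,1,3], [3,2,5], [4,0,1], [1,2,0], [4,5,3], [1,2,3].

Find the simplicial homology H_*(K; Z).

H_0 = Z,  H_1 = 0,  H_2 = Z.

We work with the vertex ordering 0 < 1 < 2 < 3 < 4 < 5. The simplices of K, each written with vertices in increasing order, are:

  0-simplices (6): [0], [1], [2], [3], [4], [5]
  1-simplices (12): [0,1], [0,2], [0,4], [0,5], [1,2], [1,3], [1,4], [2,3], [2,5], [3,4], [3,5], [4,5]
  2-simplices (8): [0,1,2], [0,1,4], [0,2,5], [0,4,5], [1,2,3], [1,3,4], [2,3,5], [3,4,5]

so the chain groups are C_0 ≅ Z^6, C_1 ≅ Z^12, C_2 ≅ Z^8.

Boundary ∂_1: C_1 → C_0 is given by ∂[p,q] = [q] − [p].
As a 6×12 matrix over Z this has rank 5, with invariant factors (1,1,1,1,1).

∂_2: C_2 → C_1 sends each 2-simplex [p,q,r] to [q,r] − [p,r] + [p,q]. For instance
  ∂[0,2,5] = [2,5] − [0,5] + [0,2],
  ∂[0,4,5] = [4,5] − [0,5] + [0,4].
The resulting 12×8 matrix has rank 7, and its Smith normal form has invariant factors (1,1,1,1,1,1,1).

Computing H_k = (kernel of ∂_k) / (image of ∂_{k+1}):

  H_0: rank C_0 − rank ∂_1 = 6 − 5 = 1, and the invariant factors of ∂_1 are all 1, so H_0 = Z.
  H_1: rank ker ∂_1 − rank ∂_2 = (12 − 5) − 7 = 0, and the invariant factors of ∂_2 are all 1, so H_1 = 0.
  H_2: rank ker ∂_2 − rank ∂_3 = (8 − 7) − 0 = 1, and there is no ∂_3, so H_2 = Z.

As a check, the Euler characteristic is 6 − 12 + 8 = 2, which agrees with 1 − 0 + 1 = 2.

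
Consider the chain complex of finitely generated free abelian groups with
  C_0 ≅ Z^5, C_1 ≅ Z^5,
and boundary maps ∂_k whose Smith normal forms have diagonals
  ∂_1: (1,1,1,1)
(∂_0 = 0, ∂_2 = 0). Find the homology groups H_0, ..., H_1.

H_0: b_0 = 5 − 0 − 4 = 1; torsion from ∂_1 factors > 1: none. So H_0 = Z.
H_1: b_1 = 5 − 4 − 0 = 1; torsion from ∂_2 factors > 1: none. So H_1 = Z.

H_0 = Z,  H_1 = Z.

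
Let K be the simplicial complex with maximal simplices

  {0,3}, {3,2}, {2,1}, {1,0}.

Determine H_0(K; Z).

H_0 ≅ Z.

We work with the vertex ordering 0 < 1 < 2 < 3. The simplices of K, each written with vertices in increasing order, are:

  0-simplices (4): [0], [1], [2], [3]
  1-simplices (4): [0,1], [0,3], [1,2], [2,3]

Hence C_0 ≅ Z^4, C_1 ≅ Z^4.

Boundary ∂_1: C_1 → C_0 sends each edge [p,q] (with p < q) to q − p.
The resulting 4×4 matrix has rank 3, and its Smith normal form has invariant factors (1,1,1).

Now H_k = ker ∂_k / im ∂_{k+1}, so:

  H_0: rank C_0 − rank ∂_1 = 4 − 3 = 1, and the invariant factors of ∂_1 are all 1, so H_0 = Z.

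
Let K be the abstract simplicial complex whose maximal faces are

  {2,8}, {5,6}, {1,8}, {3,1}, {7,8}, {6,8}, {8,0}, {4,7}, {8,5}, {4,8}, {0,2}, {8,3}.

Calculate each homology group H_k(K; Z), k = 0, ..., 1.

Order the vertices as 0 < 1 < 2 < 3 < 4 < 5 < 6 < 7 < 8. Listing each simplex with vertices in this order, K has dimension 1 with simplices:

  0-simplices (9): [0], [1], [2], [3], [4], [5], [6], [7], [8]
  1-simplices (12): [0,2], [0,8], [1,3], [1,8], [2,8], [3,8], [4,7], [4,8], [5,6], [5,8], [6,8], [7,8]

giving chain groups C_0 ≅ Z^9, C_1 ≅ Z^12.

The boundary map ∂_1: C_1 → C_0 maps an edge to its endpoints' difference, ∂[p,q] = q − p. For instance
  ∂[7,8] = [8] − [7].
As a 9×12 matrix over Z this has rank 8, with invariant factors (1,1,1,1,1,1,1,1).

Reading off H_k = ker ∂_k / im ∂_{k+1}:

  H_0: rank C_0 − rank ∂_1 = 9 − 8 = 1, and the invariant factors of ∂_1 are all 1, so H_0 ≅ Z.
  H_1: rank ker ∂_1 − rank ∂_2 = (12 − 8) − 0 = 4, and there is no ∂_2, so H_1 ≅ Z^4.

(K is a triangulation of a wedge of 4 circles.)

H_0 ≅ Z,  H_1 ≅ Z^4.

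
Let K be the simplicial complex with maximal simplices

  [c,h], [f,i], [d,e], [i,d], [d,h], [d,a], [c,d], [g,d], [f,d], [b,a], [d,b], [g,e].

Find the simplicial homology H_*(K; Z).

H_0 ≅ Z,  H_1 ≅ Z^4.

Take the total order a < b < c < d < e < f < g < h < i on the vertex set. Then K (dimension 1) consists of the simplices:

  0-simplices (9): a, b, c, d, e, f, g, h, i
  1-simplices (12): ab, ad, bd, cd, ch, de, df, dg, dh, di, eg, fi

giving chain groups C_0 ≅ Z^9, C_1 ≅ Z^12.

Boundary ∂_1: C_1 → C_0 is given by ∂[p,q] = [q] − [p]. For instance
  ∂dg = g − d.
As a 9×12 matrix over Z this has rank 8, with invariant factors (1,1,1,1,1,1,1,1).

Now H_k = ker ∂_k / im ∂_{k+1}, so:

  H_0: rank C_0 − rank ∂_1 = 9 − 8 = 1, and the invariant factors of ∂_1 are all 1, so H_0 = Z.
  H_1: rank ker ∂_1 − rank ∂_2 = (12 − 8) − 0 = 4, and there is no ∂_2, so H_1 = Z^4.

As a check, the Euler characteristic is 9 − 12 = -3, which agrees with 1 − 4 = -3.
(K is a triangulation of a wedge of 4 circles.)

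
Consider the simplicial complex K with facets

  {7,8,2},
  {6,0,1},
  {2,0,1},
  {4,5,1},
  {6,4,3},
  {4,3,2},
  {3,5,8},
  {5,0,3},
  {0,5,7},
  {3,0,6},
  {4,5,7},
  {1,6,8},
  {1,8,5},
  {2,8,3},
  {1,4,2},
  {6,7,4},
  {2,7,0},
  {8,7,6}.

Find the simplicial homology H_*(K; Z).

H_0 ≅ Z,  H_1 ≅ Z^2,  H_2 ≅ Z.

We work with the vertex ordering 0 < 1 < 2 < 3 < 4 < 5 < 6 < 7 < 8. The simplices of K, each written with vertices in increasing order, are:

  0-simplices (9): [0], [1], [2], [3], [4], [5], [6], [7], [8]
  1-simplices (27): (27 of them)
  2-simplices (18): [0,1,2], [0,1,6], [0,2,7], [0,3,5], [0,3,6], [0,5,7], [1,2,4], [1,4,5], [1,5,8], [1,6,8], [2,3,4], [2,3,8], [2,7,8], [3,4,6], [3,5,8], [4,5,7], [4,6,7], [6,7,8]

so the chain groups are C_0 ≅ Z^9, C_1 ≅ Z^27, C_2 ≅ Z^18.

Boundary ∂_1: C_1 → C_0 sends each edge [p,q] (with p < q) to q − p. For instance
  ∂[2,8] = [8] − [2].
The 9×27 boundary matrix has rank 8 and Smith normal form diag(1,1,1,1,1,1,1,1).

The boundary map ∂_2: C_2 → C_1 acts by ∂[p,q,r] = [q,r] − [p,r] + [p,q]. For instance
  ∂[0,3,5] = [3,5] − [0,5] + [0,3],
  ∂[4,6,7] = [6,7] − [4,7] + [4,6].
The 27×18 boundary matrix has rank 17 and Smith normal form diag(1,1,1,1,1,1,1,1,1,1,1,1,1,1,1,1,1).

Now H_k = ker ∂_k / im ∂_{k+1}, so:

  H_0: rank C_0 − rank ∂_1 = 9 − 8 = 1, and the invariant factors of ∂_1 are all 1, so H_0 ≅ Z.
  H_1: rank ker ∂_1 − rank ∂_2 = (27 − 8) − 17 = 2, and the invariant factors of ∂_2 are all 1, so H_1 ≅ Z^2.
  H_2: rank ker ∂_2 − rank ∂_3 = (18 − 17) − 0 = 1, and there is no ∂_3, so H_2 ≅ Z.

As a check, the Euler characteristic is 9 − 27 + 18 = 0, which agrees with 1 − 2 + 1 = 0.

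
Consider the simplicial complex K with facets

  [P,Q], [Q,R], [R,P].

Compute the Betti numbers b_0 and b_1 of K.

Fix the vertex order P < Q < R and write every simplex with vertices in increasing order. Then dim K = 1 and the simplices of K are:

  0-simplices (3): P, Q, R
  1-simplices (3): PQ, PR, QR

so the chain groups are C_0 ≅ Z^3, C_1 ≅ Z^3.

∂_1: C_1 → C_0 sends each edge [p,q] (with p < q) to q − p.
The 3×3 boundary matrix has rank 2 and Smith normal form diag(1,1).

Now H_k = ker ∂_k / im ∂_{k+1}, so:

  H_0: rank C_0 − rank ∂_1 = 3 − 2 = 1, and the invariant factors of ∂_1 are all 1, so H_0 ≅ Z.
  H_1: rank ker ∂_1 − rank ∂_2 = (3 − 2) − 0 = 1, and there is no ∂_2, so H_1 ≅ Z.

Hence the Betti numbers are b_0 = 1, b_1 = 1.

b_0 = 1, b_1 = 1.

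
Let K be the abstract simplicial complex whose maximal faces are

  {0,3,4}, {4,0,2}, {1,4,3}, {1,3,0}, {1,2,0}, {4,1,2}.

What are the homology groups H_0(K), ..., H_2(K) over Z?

H_0 ≅ Z,  H_1 = 0,  H_2 ≅ Z.

Take the total order 0 < 1 < 2 < 3 < 4 on the vertex set. Then K (dimension 2) consists of the simplices:

  0-simplices (5): [0], [1], [2], [3], [4]
  1-simplices (9): [0,1], [0,2], [0,3], [0,4], [1,2], [1,3], [1,4], [2,4], [3,4]
  2-simplices (6): [0,1,2], [0,1,3], [0,2,4], [0,3,4], [1,2,4], [1,3,4]

giving chain groups C_0 ≅ Z^5, C_1 ≅ Z^9, C_2 ≅ Z^6.

The boundary map ∂_1: C_1 → C_0 maps an edge to its endpoints' difference, ∂[p,q] = q − p. For instance
  ∂[3,4] = [4] − [3].
The 5×9 boundary matrix has rank 4 and Smith normal form diag(1,1,1,1).

∂_2: C_2 → C_1 sends each 2-simplex [p,q,r] to [q,r] − [p,r] + [p,q]. For instance
  ∂[1,2,4] = [2,4] − [1,4] + [1,2],
  ∂[0,3,4] = [3,4] − [0,4] + [0,3].
This gives a 9×6 integer matrix of rank 5; reducing to Smith normal form yields diagonal entries (1,1,1,1,1).

Reading off H_k = ker ∂_k / im ∂_{k+1}:

  H_0: rank C_0 − rank ∂_1 = 5 − 4 = 1, and the invariant factors of ∂_1 are all 1, so H_0 ≅ Z.
  H_1: rank ker ∂_1 − rank ∂_2 = (9 − 4) − 5 = 0, and the invariant factors of ∂_2 are all 1, so H_1 ≅ 0.
  H_2: rank ker ∂_2 − rank ∂_3 = (6 − 5) − 0 = 1, and there is no ∂_3, so H_2 ≅ Z.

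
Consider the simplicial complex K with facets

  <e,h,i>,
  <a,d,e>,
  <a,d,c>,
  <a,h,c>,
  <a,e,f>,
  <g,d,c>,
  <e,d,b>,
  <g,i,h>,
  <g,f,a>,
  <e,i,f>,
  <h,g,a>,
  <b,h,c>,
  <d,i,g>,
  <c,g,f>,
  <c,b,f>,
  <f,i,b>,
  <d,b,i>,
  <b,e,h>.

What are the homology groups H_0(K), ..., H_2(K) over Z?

H_0 ≅ Z,  H_1 ≅ Z ⊕ Z/2,  H_2 = 0.

Take the total order a < b < c < d < e < f < g < h < i on the vertex set. Then K (dimension 2) consists of the simplices:

  0-simplices (9): a, b, c, d, e, f, g, h, i
  1-simplices (27): ac, ad, ae, af, ag, ah, bc, bd, be, bf, bh, bi, cd, cf, cg, ch, de, dg, di, ef, eh, ei, fg, fi, gh, gi, hi
  2-simplices (18): acd, ach, ade, aef, afg, agh, bcf, bch, bde, bdi, beh, bfi, cdg, cfg, dgi, efi, ehi, ghi

Hence C_0 ≅ Z^9, C_1 ≅ Z^27, C_2 ≅ Z^18.

The boundary map ∂_1: C_1 → C_0 sends each edge [p,q] (with p < q) to q − p.
The resulting 9×27 matrix has rank 8, and its Smith normal form has invariant factors (1,1,1,1,1,1,1,1).

Boundary ∂_2: C_2 → C_1 acts by ∂[p,q,r] = [q,r] − [p,r] + [p,q]. For instance
  ∂aef = ef − af + ae,
  ∂cdg = dg − cg + cd.
This gives a 27×18 integer matrix of rank 18; reducing to Smith normal form yields diagonal entries (1,1,1,1,1,1,1,1,1,1,1,1,1,1,1,1,1,2).

Computing H_k = (kernel of ∂_k) / (image of ∂_{k+1}):

  H_0: rank C_0 − rank ∂_1 = 9 − 8 = 1, and the invariant factors of ∂_1 are all 1, so H_0 = Z.
  H_1: rank ker ∂_1 − rank ∂_2 = (27 − 8) − 18 = 1, and ∂_2 has invariant factor 2 > 1, so H_1 = Z ⊕ Z/2.
  H_2: rank ker ∂_2 − rank ∂_3 = (18 − 18) − 0 = 0, and there is no ∂_3, so H_2 = 0.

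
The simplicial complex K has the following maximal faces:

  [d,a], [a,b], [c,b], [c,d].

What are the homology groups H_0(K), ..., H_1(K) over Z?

Take the total order a < b < c < d on the vertex set. Then K (dimension 1) consists of the simplices:

  0-simplices (4): a, b, c, d
  1-simplices (4): ab, ad, bc, cd

Hence C_0 ≅ Z^4, C_1 ≅ Z^4.

Boundary ∂_1: C_1 → C_0 maps an edge to its endpoints' difference, ∂[p,q] = q − p.
As a 4×4 matrix over Z this has rank 3, with invariant factors (1,1,1).

Now H_k = ker ∂_k / im ∂_{k+1}, so:

  H_0: rank C_0 − rank ∂_1 = 4 − 3 = 1, and the invariant factors of ∂_1 are all 1, so H_0 = Z.
  H_1: rank ker ∂_1 − rank ∂_2 = (4 − 3) − 0 = 1, and there is no ∂_2, so H_1 = Z.

As a check, the Euler characteristic is 4 − 4 = 0, which agrees with 1 − 1 = 0.
(K is a triangulation of the circle S^1.)

H_0 ≅ Z,  H_1 ≅ Z.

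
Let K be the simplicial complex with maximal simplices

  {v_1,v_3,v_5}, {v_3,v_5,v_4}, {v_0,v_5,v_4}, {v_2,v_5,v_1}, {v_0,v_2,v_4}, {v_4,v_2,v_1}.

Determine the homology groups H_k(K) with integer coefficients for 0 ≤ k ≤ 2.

H_0 ≅ Z,  H_1 ≅ Z,  H_2 = 0.

Order the vertices as v_0 < v_1 < v_2 < v_3 < v_4 < v_5. Listing each simplex with vertices in this order, K has dimension 2 with simplices:

  0-simplices (6): [v_0], [v_1], [v_2], [v_3], [v_4], [v_5]
  1-simplices (12): [v_0,v_2], [v_0,v_4], [v_0,v_5], [v_1,v_2], [v_1,v_3], [v_1,v_4], [v_1,v_5], [v_2,v_4], [v_2,v_5], [v_3,v_4], [v_3,v_5], [v_4,v_5]
  2-simplices (6): [v_0,v_2,v_4], [v_0,v_4,v_5], [v_1,v_2,v_4], [v_1,v_2,v_5], [v_1,v_3,v_5], [v_3,v_4,v_5]

Hence C_0 ≅ Z^6, C_1 ≅ Z^12, C_2 ≅ Z^6.

The boundary map ∂_1: C_1 → C_0 is given by ∂[p,q] = [q] − [p].
The resulting 6×12 matrix has rank 5, and its Smith normal form has invariant factors (1,1,1,1,1).

Boundary ∂_2: C_2 → C_1 maps a triangle to the signed sum of its edges. For instance
  ∂[v_0,v_4,v_5] = [v_4,v_5] − [v_0,v_5] + [v_0,v_4],
  ∂[v_3,v_4,v_5] = [v_4,v_5] − [v_3,v_5] + [v_3,v_4].
The resulting 12×6 matrix has rank 6, and its Smith normal form has invariant factors (1,1,1,1,1,1).

Now H_k = ker ∂_k / im ∂_{k+1}, so:

  H_0: rank C_0 − rank ∂_1 = 6 − 5 = 1, and the invariant factors of ∂_1 are all 1, so H_0 = Z.
  H_1: rank ker ∂_1 − rank ∂_2 = (12 − 5) − 6 = 1, and the invariant factors of ∂_2 are all 1, so H_1 = Z.
  H_2: rank ker ∂_2 − rank ∂_3 = (6 − 6) − 0 = 0, and there is no ∂_3, so H_2 = 0.

As a check, the Euler characteristic is 6 − 12 + 6 = 0, which agrees with 1 − 1 + 0 = 0.
(K is a triangulation of the cylinder S^1 x I.)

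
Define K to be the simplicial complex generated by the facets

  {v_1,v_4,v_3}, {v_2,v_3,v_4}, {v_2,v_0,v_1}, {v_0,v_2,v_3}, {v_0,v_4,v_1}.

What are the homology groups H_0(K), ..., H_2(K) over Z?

H_0 ≅ Z,  H_1 ≅ Z,  H_2 = 0.

Fix the vertex order v_0 < v_1 < v_2 < v_3 < v_4 and write every simplex with vertices in increasing order. Then dim K = 2 and the simplices of K are:

  0-simplices (5): [v_0], [v_1], [v_2], [v_3], [v_4]
  1-simplices (10): [v_0,v_1], [v_0,v_2], [v_0,v_3], [v_0,v_4], [v_1,v_2], [v_1,v_3], [v_1,v_4], [v_2,v_3], [v_2,v_4], [v_3,v_4]
  2-simplices (5): [v_0,v_1,v_2], [v_0,v_1,v_4], [v_0,v_2,v_3], [v_1,v_3,v_4], [v_2,v_3,v_4]

so the chain groups are C_0 ≅ Z^5, C_1 ≅ Z^10, C_2 ≅ Z^5.

The boundary map ∂_1: C_1 → C_0 maps an edge to its endpoints' difference, ∂[p,q] = q − p.
As a 5×10 matrix over Z this has rank 4, with invariant factors (1,1,1,1).

∂_2: C_2 → C_1 acts by ∂[p,q,r] = [q,r] − [p,r] + [p,q]. For instance
  ∂[v_1,v_3,v_4] = [v_3,v_4] − [v_1,v_4] + [v_1,v_3],
  ∂[v_0,v_1,v_4] = [v_1,v_4] − [v_0,v_4] + [v_0,v_1].
As a 10×5 matrix over Z this has rank 5, with invariant factors (1,1,1,1,1).

Computing H_k = (kernel of ∂_k) / (image of ∂_{k+1}):

  H_0: rank C_0 − rank ∂_1 = 5 − 4 = 1, and the invariant factors of ∂_1 are all 1, so H_0 ≅ Z.
  H_1: rank ker ∂_1 − rank ∂_2 = (10 − 4) − 5 = 1, and the invariant factors of ∂_2 are all 1, so H_1 ≅ Z.
  H_2: rank ker ∂_2 − rank ∂_3 = (5 − 5) − 0 = 0, and there is no ∂_3, so H_2 ≅ 0.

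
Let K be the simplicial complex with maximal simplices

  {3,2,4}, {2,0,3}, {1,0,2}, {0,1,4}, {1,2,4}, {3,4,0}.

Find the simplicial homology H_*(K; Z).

We work with the vertex ordering 0 < 1 < 2 < 3 < 4. The simplices of K, each written with vertices in increasing order, are:

  0-simplices (5): [0], [1], [2], [3], [4]
  1-simplices (9): [0,1], [0,2], [0,3], [0,4], [1,2], [1,4], [2,3], [2,4], [3,4]
  2-simplices (6): [0,1,2], [0,1,4], [0,2,3], [0,3,4], [1,2,4], [2,3,4]

so the chain groups are C_0 ≅ Z^5, C_1 ≅ Z^9, C_2 ≅ Z^6.

∂_1: C_1 → C_0 is given by ∂[p,q] = [q] − [p]. For instance
  ∂[0,3] = [3] − [0].
The resulting 5×9 matrix has rank 4, and its Smith normal form has invariant factors (1,1,1,1).

∂_2: C_2 → C_1 acts by ∂[p,q,r] = [q,r] − [p,r] + [p,q]. For instance
  ∂[1,2,4] = [2,4] − [1,4] + [1,2],
  ∂[0,2,3] = [2,3] − [0,3] + [0,2].
This gives a 9×6 integer matrix of rank 5; reducing to Smith normal form yields diagonal entries (1,1,1,1,1).

From H_k ≅ ker(∂_k) / im(∂_{k+1}) we obtain:

  H_0: rank C_0 − rank ∂_1 = 5 − 4 = 1, and the invariant factors of ∂_1 are all 1, so H_0 = Z.
  H_1: rank ker ∂_1 − rank ∂_2 = (9 − 4) − 5 = 0, and the invariant factors of ∂_2 are all 1, so H_1 = 0.
  H_2: rank ker ∂_2 − rank ∂_3 = (6 − 5) − 0 = 1, and there is no ∂_3, so H_2 = Z.

H_0 ≅ Z,  H_1 = 0,  H_2 ≅ Z.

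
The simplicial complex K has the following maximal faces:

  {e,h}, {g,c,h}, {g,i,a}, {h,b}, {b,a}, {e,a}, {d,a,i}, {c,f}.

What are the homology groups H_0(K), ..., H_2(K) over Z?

Take the total order a < b < c < d < e < f < g < h < i on the vertex set. Then K (dimension 2) consists of the simplices:

  0-simplices (9): a, b, c, d, e, f, g, h, i
  1-simplices (13): ab, ad, ae, ag, ai, bh, cf, cg, ch, di, eh, gh, gi
  2-simplices (3): adi, agi, cgh

Hence C_0 ≅ Z^9, C_1 ≅ Z^13, C_2 ≅ Z^3.

∂_1: C_1 → C_0 maps an edge to its endpoints' difference, ∂[p,q] = q − p. For instance
  ∂ch = h − c.
The 9×13 boundary matrix has rank 8 and Smith normal form diag(1,1,1,1,1,1,1,1).

∂_2: C_2 → C_1 sends each 2-simplex [p,q,r] to [q,r] − [p,r] + [p,q]. For instance
  ∂agi = gi − ai + ag,
  ∂cgh = gh − ch + cg.
The 13×3 boundary matrix has rank 3 and Smith normal form diag(1,1,1).

From H_k ≅ ker(∂_k) / im(∂_{k+1}) we obtain:

  H_0: rank C_0 − rank ∂_1 = 9 − 8 = 1, and the invariant factors of ∂_1 are all 1, so H_0 ≅ Z.
  H_1: rank ker ∂_1 − rank ∂_2 = (13 − 8) − 3 = 2, and the invariant factors of ∂_2 are all 1, so H_1 ≅ Z^2.
  H_2: rank ker ∂_2 − rank ∂_3 = (3 − 3) − 0 = 0, and there is no ∂_3, so H_2 ≅ 0.

H_0 = Z,  H_1 = Z^2,  H_2 = 0.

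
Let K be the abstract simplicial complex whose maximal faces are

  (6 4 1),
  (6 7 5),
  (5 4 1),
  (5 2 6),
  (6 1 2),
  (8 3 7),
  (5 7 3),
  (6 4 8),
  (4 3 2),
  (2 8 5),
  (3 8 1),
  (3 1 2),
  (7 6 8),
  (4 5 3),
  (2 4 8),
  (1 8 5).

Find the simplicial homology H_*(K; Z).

Fix the vertex order 1 < 2 < 3 < 4 < 5 < 6 < 7 < 8 and write every simplex with vertices in increasing order. Then dim K = 2 and the simplices of K are:

  0-simplices (8): [1], [2], [3], [4], [5], [6], [7], [8]
  1-simplices (24): (24 of them)
  2-simplices (16): [1,2,3], [1,2,6], [1,3,8], [1,4,5], [1,4,6], [1,5,8], [2,3,4], [2,4,8], [2,5,6], [2,5,8], [3,4,5], [3,5,7], [3,7,8], [4,6,8], [5,6,7], [6,7,8]

Hence C_0 ≅ Z^8, C_1 ≅ Z^24, C_2 ≅ Z^16.

The boundary map ∂_1: C_1 → C_0 maps an edge to its endpoints' difference, ∂[p,q] = q − p.
The 8×24 boundary matrix has rank 7 and Smith normal form diag(1,1,1,1,1,1,1).

∂_2: C_2 → C_1 acts by ∂[p,q,r] = [q,r] − [p,r] + [p,q]. For instance
  ∂[1,4,6] = [4,6] − [1,6] + [1,4],
  ∂[1,5,8] = [5,8] − [1,8] + [1,5].
As a 24×16 matrix over Z this has rank 15, with invariant factors (1,1,1,1,1,1,1,1,1,1,1,1,1,1,1).

Computing H_k = (kernel of ∂_k) / (image of ∂_{k+1}):

  H_0: rank C_0 − rank ∂_1 = 8 − 7 = 1, and the invariant factors of ∂_1 are all 1, so H_0 = Z.
  H_1: rank ker ∂_1 − rank ∂_2 = (24 − 7) − 15 = 2, and the invariant factors of ∂_2 are all 1, so H_1 = Z^2.
  H_2: rank ker ∂_2 − rank ∂_3 = (16 − 15) − 0 = 1, and there is no ∂_3, so H_2 = Z.

(K is a triangulation of the torus T^2.)

H_0 ≅ Z,  H_1 ≅ Z^2,  H_2 ≅ Z.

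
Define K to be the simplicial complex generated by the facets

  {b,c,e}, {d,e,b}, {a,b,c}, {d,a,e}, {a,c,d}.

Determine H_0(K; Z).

Take the total order a < b < c < d < e on the vertex set. Then K (dimension 2) consists of the simplices:

  0-simplices (5): a, b, c, d, e
  1-simplices (10): ab, ac, ad, ae, bc, bd, be, cd, ce, de
  2-simplices (5): abc, acd, ade, bce, bde

Hence C_0 ≅ Z^5, C_1 ≅ Z^10, C_2 ≅ Z^5.

Boundary ∂_1: C_1 → C_0 maps an edge to its endpoints' difference, ∂[p,q] = q − p. For instance
  ∂de = e − d.
This gives a 5×10 integer matrix of rank 4; reducing to Smith normal form yields diagonal entries (1,1,1,1).

The boundary map ∂_2: C_2 → C_1 maps a triangle to the signed sum of its edges. For instance
  ∂abc = bc − ac + ab,
  ∂ade = de − ae + ad.
The resulting 10×5 matrix has rank 5, and its Smith normal form has invariant factors (1,1,1,1,1).

Computing H_k = (kernel of ∂_k) / (image of ∂_{k+1}):

  H_0: rank C_0 − rank ∂_1 = 5 − 4 = 1, and the invariant factors of ∂_1 are all 1, so H_0 = Z.

H_0 = Z.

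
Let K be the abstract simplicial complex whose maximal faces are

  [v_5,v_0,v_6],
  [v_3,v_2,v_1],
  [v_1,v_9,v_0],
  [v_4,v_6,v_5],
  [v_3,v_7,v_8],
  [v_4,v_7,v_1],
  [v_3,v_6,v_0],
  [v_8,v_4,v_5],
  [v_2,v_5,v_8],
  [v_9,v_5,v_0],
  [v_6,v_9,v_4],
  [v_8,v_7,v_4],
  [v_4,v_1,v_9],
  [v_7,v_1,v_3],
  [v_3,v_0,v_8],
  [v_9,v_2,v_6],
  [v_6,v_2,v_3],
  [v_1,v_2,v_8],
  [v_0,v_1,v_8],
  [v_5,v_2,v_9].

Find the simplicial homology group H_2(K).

Order the vertices as v_0 < v_1 < v_2 < v_3 < v_4 < v_5 < v_6 < v_7 < v_8 < v_9. Listing each simplex with vertices in this order, K has dimension 2 with simplices:

  0-simplices (10): [v_0], [v_1], [v_2], [v_3], [v_4], [v_5], [v_6], [v_7], [v_8], [v_9]
  1-simplices (30): (30 of them)
  2-simplices (20): (20 of them)

Hence C_0 ≅ Z^10, C_1 ≅ Z^30, C_2 ≅ Z^20.

The boundary map ∂_1: C_1 → C_0 sends each edge [p,q] (with p < q) to q − p. For instance
  ∂[v_1,v_4] = [v_4] − [v_1].
As a 10×30 matrix over Z this has rank 9, with invariant factors (1,1,1,1,1,1,1,1,1).

Boundary ∂_2: C_2 → C_1 sends each 2-simplex [p,q,r] to [q,r] − [p,r] + [p,q]. For instance
  ∂[v_2,v_6,v_9] = [v_6,v_9] − [v_2,v_9] + [v_2,v_6],
  ∂[v_4,v_5,v_6] = [v_5,v_6] − [v_4,v_6] + [v_4,v_5].
The resulting 30×20 matrix has rank 20, and its Smith normal form has invariant factors (1,1,1,1,1,1,1,1,1,1,1,1,1,1,1,1,1,1,1,2).

Computing H_k = (kernel of ∂_k) / (image of ∂_{k+1}):

  H_2: rank ker ∂_2 − rank ∂_3 = (20 − 20) − 0 = 0, and there is no ∂_3, so H_2 = 0.

(K is a triangulation of the Klein bottle.)

H_2 ≅ 0.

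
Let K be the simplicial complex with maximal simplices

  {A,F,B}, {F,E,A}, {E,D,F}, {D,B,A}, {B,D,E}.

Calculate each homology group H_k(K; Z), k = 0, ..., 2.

Order the vertices as A < B < D < E < F. Listing each simplex with vertices in this order, K has dimension 2 with simplices:

  0-simplices (5): A, B, D, E, F
  1-simplices (10): AB, AD, AE, AF, BD, BE, BF, DE, DF, EF
  2-simplices (5): ABD, ABF, AEF, BDE, DEF

Hence C_0 ≅ Z^5, C_1 ≅ Z^10, C_2 ≅ Z^5.

∂_1: C_1 → C_0 sends each edge [p,q] (with p < q) to q − p.
As a 5×10 matrix over Z this has rank 4, with invariant factors (1,1,1,1).

Boundary ∂_2: C_2 → C_1 maps a triangle to the signed sum of its edges. For instance
  ∂DEF = EF − DF + DE,
  ∂ABD = BD − AD + AB.
The resulting 10×5 matrix has rank 5, and its Smith normal form has invariant factors (1,1,1,1,1).

Now H_k = ker ∂_k / im ∂_{k+1}, so:

  H_0: rank C_0 − rank ∂_1 = 5 − 4 = 1, and the invariant factors of ∂_1 are all 1, so H_0 = Z.
  H_1: rank ker ∂_1 − rank ∂_2 = (10 − 4) − 5 = 1, and the invariant factors of ∂_2 are all 1, so H_1 = Z.
  H_2: rank ker ∂_2 − rank ∂_3 = (5 − 5) − 0 = 0, and there is no ∂_3, so H_2 = 0.

As a check, the Euler characteristic is 5 − 10 + 5 = 0, which agrees with 1 − 1 + 0 = 0.

H_0 ≅ Z,  H_1 ≅ Z,  H_2 = 0.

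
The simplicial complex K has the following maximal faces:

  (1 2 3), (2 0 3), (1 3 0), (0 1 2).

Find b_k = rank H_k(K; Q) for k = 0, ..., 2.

b_0 = 1, b_1 = 0, b_2 = 1.

K has 4 vertices, 6 edges, 4 triangles.
rank ∂_0 = 0, rank ∂_1 = 3 ⇒ b_0 = 4 − 0 − 3 = 1; all invariant factors of ∂_1 are 1 so no torsion. So H_0 ≅ Z.
rank ∂_1 = 3, rank ∂_2 = 3 ⇒ b_1 = 6 − 3 − 3 = 0; all invariant factors of ∂_2 are 1 so no torsion. So H_1 ≅ 0.
rank ∂_2 = 3, rank ∂_3 = 0 ⇒ b_2 = 4 − 3 − 0 = 1. So H_2 ≅ Z.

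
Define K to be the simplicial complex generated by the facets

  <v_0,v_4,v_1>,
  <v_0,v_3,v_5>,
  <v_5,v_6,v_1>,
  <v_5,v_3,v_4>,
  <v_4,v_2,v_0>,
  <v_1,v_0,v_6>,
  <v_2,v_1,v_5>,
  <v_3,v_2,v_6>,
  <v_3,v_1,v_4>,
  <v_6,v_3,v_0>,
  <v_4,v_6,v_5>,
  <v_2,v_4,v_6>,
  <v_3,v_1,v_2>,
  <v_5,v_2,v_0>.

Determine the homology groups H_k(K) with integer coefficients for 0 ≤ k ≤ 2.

Order the vertices as v_0 < v_1 < v_2 < v_3 < v_4 < v_5 < v_6. Listing each simplex with vertices in this order, K has dimension 2 with simplices:

  0-simplices (7): [v_0], [v_1], [v_2], [v_3], [v_4], [v_5], [v_6]
  1-simplices (21): (21 of them)
  2-simplices (14): (14 of them)

Hence C_0 ≅ Z^7, C_1 ≅ Z^21, C_2 ≅ Z^14.

The boundary map ∂_1: C_1 → C_0 sends each edge [p,q] (with p < q) to q − p.
As a 7×21 matrix over Z this has rank 6, with invariant factors (1,1,1,1,1,1).

The boundary map ∂_2: C_2 → C_1 acts by ∂[p,q,r] = [q,r] − [p,r] + [p,q]. For instance
  ∂[v_3,v_4,v_5] = [v_4,v_5] − [v_3,v_5] + [v_3,v_4],
  ∂[v_1,v_3,v_4] = [v_3,v_4] − [v_1,v_4] + [v_1,v_3].
The 21×14 boundary matrix has rank 13 and Smith normal form diag(1,1,1,1,1,1,1,1,1,1,1,1,1).

Now H_k = ker ∂_k / im ∂_{k+1}, so:

  H_0: rank C_0 − rank ∂_1 = 7 − 6 = 1, and the invariant factors of ∂_1 are all 1, so H_0 = Z.
  H_1: rank ker ∂_1 − rank ∂_2 = (21 − 6) − 13 = 2, and the invariant factors of ∂_2 are all 1, so H_1 = Z^2.
  H_2: rank ker ∂_2 − rank ∂_3 = (14 − 13) − 0 = 1, and there is no ∂_3, so H_2 = Z.

As a check, the Euler characteristic is 7 − 21 + 14 = 0, which agrees with 1 − 2 + 1 = 0.
(K is a triangulation of the torus T^2.)

H_0 ≅ Z,  H_1 ≅ Z^2,  H_2 ≅ Z.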